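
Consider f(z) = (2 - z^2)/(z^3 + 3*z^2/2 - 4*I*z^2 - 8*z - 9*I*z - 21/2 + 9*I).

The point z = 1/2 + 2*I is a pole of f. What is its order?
Factor the denominator:
  z^3 + 3*z^2/2 - 4*I*z^2 - 8*z - 9*I*z - 21/2 + 9*I = (z - 1/2 - 2*I)*(z - 1 - 2*I)*(z + 3)

The numerator P(z) = 2 - z^2 has P(1/2 + 2*I) = 23/4 - 2*I ≠ 0, so no factor of (z - 1/2 - 2*I) cancels.
Near z = 1/2 + 2*I we can therefore write f(z) = g(z)/(z - 1/2 - 2*I) with g analytic at 1/2 + 2*I and g(1/2 + 2*I) ≠ 0 (g is the numerator divided by the remaining denominator factors).

Hence z = 1/2 + 2*I is a pole of order 1.

Final answer: 1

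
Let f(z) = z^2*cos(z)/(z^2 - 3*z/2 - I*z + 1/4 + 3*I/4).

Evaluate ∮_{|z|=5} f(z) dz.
2*pi*cos(1/2 + I/2) + pi*(-4 + 3*I)*cos(1 + I/2)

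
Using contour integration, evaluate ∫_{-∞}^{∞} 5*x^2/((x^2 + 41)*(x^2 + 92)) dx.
5*pi*(-sqrt(41) + 2*sqrt(23))/51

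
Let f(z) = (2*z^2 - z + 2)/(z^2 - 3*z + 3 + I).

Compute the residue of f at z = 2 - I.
Write f(z) = P(z)/Q(z) with P(z) = 2*z^2 - z + 2 and Q(z) = z^2 - 3*z + 3 + I.
The denominator factors as Q(z) = (z - 2 + I)*(z - 1 - I), so z = 2 - I is a simple zero of Q and P is analytic there; z = 2 - I is therefore a simple pole and
  Res(f, z₀) = P(z₀)/Q'(z₀).

Q'(z) = 2*z - 3, so Q'(2 - I) = 1 - 2*I.
P(2 - I) = 6 - 7*I.

Res(f, 2 - I) = (6 - 7*I)/(1 - 2*I) = 4 + I

Final answer: 4 + I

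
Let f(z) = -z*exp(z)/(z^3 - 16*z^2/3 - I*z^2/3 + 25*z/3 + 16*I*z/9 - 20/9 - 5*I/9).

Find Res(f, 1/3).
Write f(z) = P(z)/Q(z) with P(z) = -z*exp(z) and Q(z) = z^3 - 16*z^2/3 - I*z^2/3 + 25*z/3 + 16*I*z/9 - 20/9 - 5*I/9.
The denominator factors as Q(z) = (z - 1/3)*(z - 2 - I)*(z - 3 + 2*I/3), so z = 1/3 is a simple zero of Q and P is analytic there; z = 1/3 is therefore a simple pole and
  Res(f, z₀) = P(z₀)/Q'(z₀).

Q'(z) = 3*z^2 - 32*z/3 - 2*I*z/3 + 25/3 + 16*I/9, so Q'(1/3) = 46/9 + 14*I/9.
P(1/3) = -exp(1/3)/3.

Res(f, 1/3) = (-exp(1/3)/3)/(46/9 + 14*I/9) = (-69/1156 + 21*I/1156)*exp(1/3)

Final answer: (-69/1156 + 21*I/1156)*exp(1/3)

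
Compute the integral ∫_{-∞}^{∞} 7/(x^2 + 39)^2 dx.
7*sqrt(39)*pi/3042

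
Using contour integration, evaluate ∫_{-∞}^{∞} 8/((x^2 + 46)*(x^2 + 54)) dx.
Let f(z) = 8/((z^2 + 46)*(z^2 + 54)). The denominator has no real zeros and deg Q - deg P = 4 ≥ 2, so the integral of f over the upper semicircle |z| = R tends to 0 as R → ∞. Closing the contour in the upper half-plane,
  ∫_{-∞}^{∞} f(x) dx = 2πi · Σ Res(f, z_k)  over the poles with Im z_k > 0.

Zeros of the denominator: z^2 + 54 = 0 gives z = ±3*sqrt(6)*I; z^2 + 46 = 0 gives z = ±sqrt(46)*I.
Upper half-plane: z = sqrt(46)*I, z = 3*sqrt(6)*I (simple).

Each pole is a simple zero of Q(z) = z^4 + 100*z^2 + 2484, so Res(f, z₀) = P(z₀)/Q'(z₀) with P(z) = 8, Q'(z) = 4*z^3 + 200*z:
  Res(f, sqrt(46)*I) = (8)/(16*sqrt(46)*I) = -sqrt(46)*I/92
  Res(f, 3*sqrt(6)*I) = (8)/(-48*sqrt(6)*I) = sqrt(6)*I/36

Sum of residues: I*(-sqrt(46)/92 + sqrt(6)/36)
∫_{-∞}^{∞} f(x) dx = 2πi · (I*(-sqrt(46)/92 + sqrt(6)/36)) = pi*(-23*sqrt(6) + 9*sqrt(46))/414

Final answer: pi*(-23*sqrt(6) + 9*sqrt(46))/414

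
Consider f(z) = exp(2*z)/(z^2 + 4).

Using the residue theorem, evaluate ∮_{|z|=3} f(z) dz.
pi*exp(4*I)/2 - pi*exp(-4*I)/2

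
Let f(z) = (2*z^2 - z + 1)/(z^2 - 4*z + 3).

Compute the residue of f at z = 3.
8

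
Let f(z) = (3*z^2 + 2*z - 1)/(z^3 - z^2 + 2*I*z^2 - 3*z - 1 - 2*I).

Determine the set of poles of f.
The singularities of f are the zeros of the denominator. Factoring,
  z^3 - z^2 + 2*I*z^2 - 3*z - 1 - 2*I = (z - 2 + I)*(z + I)*(z + 1)
so the candidates are z = 2 - I, z = -I, z = -1.

Check the numerator P(z) = 3*z^2 + 2*z - 1 at each one:
  P(2 - I) = 12 - 14*I ≠ 0, so z = 2 - I is a (simple) pole.
  P(-I) = -4 - 2*I ≠ 0, so z = -I is a (simple) pole.
  P(-1) = 0, so the factor (z + 1) cancels and z = -1 is only a removable singularity, not a pole.

Poles of f: {-I, 2 - I}

Final answer: {-I, 2 - I}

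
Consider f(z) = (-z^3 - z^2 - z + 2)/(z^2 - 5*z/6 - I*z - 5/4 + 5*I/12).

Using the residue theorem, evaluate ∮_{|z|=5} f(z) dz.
By the residue theorem, ∮_C f(z) dz = 2πi · (sum of the residues of f at the poles inside |z| = 5).

The denominator factors as (z + 2/3 - I/2)*(z - 3/2 - I/2), so the singularities of f are simple poles at z = -2/3 + I/2, z = 3/2 + I/2.
  |-2/3 + I/2|² = 25/36 < 25 = 5², so this pole is inside the contour.
  |3/2 + I/2|² = 5/2 < 25 = 5², so this pole is inside the contour.

With P(z) = -z^3 - z^2 - z + 2 and Q(z) = z^2 - 5*z/6 - I*z - 5/4 + 5*I/12, each pole is simple, so Res(f, z₀) = P(z₀)/Q'(z₀) with Q'(z) = 2*z - 5/6 - I.
  Res(f, -2/3 + I/2) = P(-2/3 + I/2)/Q'(-2/3 + I/2) = (245/108 - 3*I/8)/(-13/6) = -245/234 + 9*I/52
  Res(f, 3/2 + I/2) = P(3/2 + I/2)/Q'(3/2 + I/2) = (-15/4 - 21*I/4)/(13/6) = -45/26 - 63*I/26

Sum of residues inside C: -25/9 - 9*I/4
∮_C f(z) dz = 2πi · (-25/9 - 9*I/4) = pi*(9/2 - 50*I/9)

Final answer: pi*(9/2 - 50*I/9)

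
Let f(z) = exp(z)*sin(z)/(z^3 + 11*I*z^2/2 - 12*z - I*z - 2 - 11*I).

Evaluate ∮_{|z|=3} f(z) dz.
By the residue theorem, ∮_C f(z) dz = 2πi · (sum of the residues of f at the poles inside |z| = 3).

The denominator factors as (z + 1 + 3*I)*(z - 2 + 3*I/2)*(z + 1 + I), so the singularities of f are simple poles at z = -1 - 3*I, z = 2 - 3*I/2, z = -1 - I.
  |-1 - 3*I|² = 10 > 9 = 3², so this pole is outside the contour.
  |2 - 3*I/2|² = 25/4 < 9 = 3², so this pole is inside the contour.
  |-1 - I|² = 2 < 9 = 3², so this pole is inside the contour.

With P(z) = exp(z)*sin(z) and Q(z) = z^3 + 11*I*z^2/2 - 12*z - I*z - 2 - 11*I, each pole is simple, so Res(f, z₀) = P(z₀)/Q'(z₀) with Q'(z) = 3*z^2 + 11*I*z - 12 - I.
  Res(f, 2 - 3*I/2) = P(2 - 3*I/2)/Q'(2 - 3*I/2) = (exp(2 - 3*I/2)*sin(2 - 3*I/2))/(39/4 + 3*I) = (52/555 - 16*I/555)*exp(2 - 3*I/2)*sin(2 - 3*I/2)
  Res(f, -1 - I) = P(-1 - I)/Q'(-1 - I) = (-exp(-1 - I)*sin(1 + I))/(-1 - 6*I) = (1/37 - 6*I/37)*exp(-1 - I)*sin(1 + I)

Sum of residues inside C: (52/555 - 16*I/555)*exp(2 - 3*I/2)*sin(2 - 3*I/2) + (1/37 - 6*I/37)*exp(-1 - I)*sin(1 + I)
∮_C f(z) dz = 2πi · ((52/555 - 16*I/555)*exp(2 - 3*I/2)*sin(2 - 3*I/2) + (1/37 - 6*I/37)*exp(-1 - I)*sin(1 + I)) = pi*(12/37 + 2*I/37)*exp(-1 - I)*sin(1 + I) + pi*(32/555 + 104*I/555)*exp(2 - 3*I/2)*sin(2 - 3*I/2)

Final answer: pi*(12/37 + 2*I/37)*exp(-1 - I)*sin(1 + I) + pi*(32/555 + 104*I/555)*exp(2 - 3*I/2)*sin(2 - 3*I/2)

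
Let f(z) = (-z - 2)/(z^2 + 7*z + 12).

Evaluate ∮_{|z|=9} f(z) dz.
By the residue theorem, ∮_C f(z) dz = 2πi · (sum of the residues of f at the poles inside |z| = 9).

The denominator factors as (z + 4)*(z + 3), so the singularities of f are simple poles at z = -4, z = -3.
  |-4|² = 16 < 81 = 9², so this pole is inside the contour.
  |-3|² = 9 < 81 = 9², so this pole is inside the contour.

With P(z) = -z - 2 and Q(z) = z^2 + 7*z + 12, each pole is simple, so Res(f, z₀) = P(z₀)/Q'(z₀) with Q'(z) = 2*z + 7.
  Res(f, -4) = P(-4)/Q'(-4) = (2)/(-1) = -2
  Res(f, -3) = P(-3)/Q'(-3) = (1)/(1) = 1

Sum of residues inside C: -1
∮_C f(z) dz = 2πi · (-1) = -2*I*pi

Final answer: -2*I*pi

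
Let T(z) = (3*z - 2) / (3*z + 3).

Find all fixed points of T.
T(z) = z means 3*z - 2 = z*(3*z + 3), i.e.
  3*z^2 + 2 = 0.
Discriminant: (0)^2 - 4*(3)*(2) = -24, so the roots are complex conjugates.
  z = (0 ± I*sqrt(24))/(2*(3))
Fixed points: {-sqrt(6)*I/3, sqrt(6)*I/3}

Final answer: {-sqrt(6)*I/3, sqrt(6)*I/3}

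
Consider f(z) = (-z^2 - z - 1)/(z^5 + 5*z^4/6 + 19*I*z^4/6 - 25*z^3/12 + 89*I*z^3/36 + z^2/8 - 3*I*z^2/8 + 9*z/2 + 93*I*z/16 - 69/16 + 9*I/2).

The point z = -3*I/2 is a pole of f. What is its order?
3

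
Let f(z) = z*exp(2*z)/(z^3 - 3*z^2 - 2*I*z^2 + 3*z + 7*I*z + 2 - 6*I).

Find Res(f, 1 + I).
Write f(z) = P(z)/Q(z) with P(z) = z*exp(2*z) and Q(z) = z^3 - 3*z^2 - 2*I*z^2 + 3*z + 7*I*z + 2 - 6*I.
The denominator factors as Q(z) = (z - 2 + I)*(z - 1 - I)*(z - 2*I), so z = 1 + I is a simple zero of Q and P is analytic there; z = 1 + I is therefore a simple pole and
  Res(f, z₀) = P(z₀)/Q'(z₀).

Q'(z) = 3*z^2 - 6*z - 4*I*z + 3 + 7*I, so Q'(1 + I) = 1 + 3*I.
P(1 + I) = (1 + I)*exp(2 + 2*I).

Res(f, 1 + I) = ((1 + I)*exp(2 + 2*I))/(1 + 3*I) = (2/5 - I/5)*exp(2 + 2*I)

Final answer: (2/5 - I/5)*exp(2 + 2*I)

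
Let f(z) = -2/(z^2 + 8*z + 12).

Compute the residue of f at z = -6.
1/2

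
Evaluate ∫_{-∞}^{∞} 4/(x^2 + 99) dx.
Let f(z) = 4/(z^2 + 99). The denominator has no real zeros and deg Q - deg P = 2 ≥ 2, so the integral of f over the upper semicircle |z| = R tends to 0 as R → ∞. Closing the contour in the upper half-plane,
  ∫_{-∞}^{∞} f(x) dx = 2πi · Σ Res(f, z_k)  over the poles with Im z_k > 0.

Zeros of the denominator: z^2 + 99 = 0 gives z = ±3*sqrt(11)*I.
Upper half-plane: z = 3*sqrt(11)*I (simple).

Each pole is a simple zero of Q(z) = z^2 + 99, so Res(f, z₀) = P(z₀)/Q'(z₀) with P(z) = 4, Q'(z) = 2*z:
  Res(f, 3*sqrt(11)*I) = (4)/(6*sqrt(11)*I) = -2*sqrt(11)*I/33

∫_{-∞}^{∞} f(x) dx = 2πi · (-2*sqrt(11)*I/33) = 4*sqrt(11)*pi/33

Final answer: 4*sqrt(11)*pi/33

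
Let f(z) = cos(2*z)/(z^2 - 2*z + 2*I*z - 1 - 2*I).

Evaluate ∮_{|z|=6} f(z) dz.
By the residue theorem, ∮_C f(z) dz = 2πi · (sum of the residues of f at the poles inside |z| = 6).

The denominator factors as (z + I)*(z - 2 + I), so the singularities of f are simple poles at z = -I, z = 2 - I.
  |-I|² = 1 < 36 = 6², so this pole is inside the contour.
  |2 - I|² = 5 < 36 = 6², so this pole is inside the contour.

With P(z) = cos(2*z) and Q(z) = z^2 - 2*z + 2*I*z - 1 - 2*I, each pole is simple, so Res(f, z₀) = P(z₀)/Q'(z₀) with Q'(z) = 2*z - 2 + 2*I.
  Res(f, -I) = P(-I)/Q'(-I) = (cosh(2))/(-2) = -cosh(2)/2
  Res(f, 2 - I) = P(2 - I)/Q'(2 - I) = (cos(4 - 2*I))/(2) = cos(4 - 2*I)/2

Sum of residues inside C: -cosh(2)/2 + cos(4 - 2*I)/2
∮_C f(z) dz = 2πi · (-cosh(2)/2 + cos(4 - 2*I)/2) = -I*pi*cosh(2) + I*pi*cos(4 - 2*I)

Final answer: -I*pi*cosh(2) + I*pi*cos(4 - 2*I)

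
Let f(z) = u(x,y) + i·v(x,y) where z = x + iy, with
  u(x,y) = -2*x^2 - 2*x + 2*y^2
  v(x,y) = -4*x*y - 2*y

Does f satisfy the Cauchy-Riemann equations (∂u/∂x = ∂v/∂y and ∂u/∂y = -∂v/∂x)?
∂u/∂x = -4*x - 2
∂v/∂y = -4*x - 2
∂u/∂y = 4*y
∂v/∂x = -4*y
∂u/∂x = ∂v/∂y and ∂u/∂y = -∂v/∂x hold identically; f is analytic.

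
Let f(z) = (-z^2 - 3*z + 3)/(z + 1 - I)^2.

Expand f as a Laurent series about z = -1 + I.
(6 - I)/(z + 1 - I)^2 + (-1 - 2*I)/(z + 1 - I) - 1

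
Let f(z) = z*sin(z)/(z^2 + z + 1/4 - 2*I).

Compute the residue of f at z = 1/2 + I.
(3/8 + I/8)*sin(1/2 + I)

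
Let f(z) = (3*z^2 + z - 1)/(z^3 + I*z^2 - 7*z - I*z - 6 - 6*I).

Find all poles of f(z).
The singularities of f are the zeros of the denominator. Factoring,
  z^3 + I*z^2 - 7*z - I*z - 6 - 6*I = (z - 3)*(z + 2)*(z + 1 + I)
so the candidates are z = 3, z = -2, z = -1 - I.

Check the numerator P(z) = 3*z^2 + z - 1 at each one:
  P(3) = 29 ≠ 0, so z = 3 is a (simple) pole.
  P(-2) = 9 ≠ 0, so z = -2 is a (simple) pole.
  P(-1 - I) = -2 + 5*I ≠ 0, so z = -1 - I is a (simple) pole.

Poles of f: {-2, -1 - I, 3}

Final answer: {-2, -1 - I, 3}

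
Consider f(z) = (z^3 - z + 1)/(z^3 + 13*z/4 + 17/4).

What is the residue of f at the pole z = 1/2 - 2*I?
Write f(z) = P(z)/Q(z) with P(z) = z^3 - z + 1 and Q(z) = z^3 + 13*z/4 + 17/4.
The denominator factors as Q(z) = (z - 1/2 + 2*I)*(z + 1)*(z - 1/2 - 2*I), so z = 1/2 - 2*I is a simple zero of Q and P is analytic there; z = 1/2 - 2*I is therefore a simple pole and
  Res(f, z₀) = P(z₀)/Q'(z₀).

Q'(z) = 3*z^2 + 13/4, so Q'(1/2 - 2*I) = -8 - 6*I.
P(1/2 - 2*I) = -43/8 + 17*I/2.

Res(f, 1/2 - 2*I) = (-43/8 + 17*I/2)/(-8 - 6*I) = -2/25 - 401*I/400

Final answer: -2/25 - 401*I/400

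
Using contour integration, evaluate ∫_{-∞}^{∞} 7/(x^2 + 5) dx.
Let f(z) = 7/(z^2 + 5). The denominator has no real zeros and deg Q - deg P = 2 ≥ 2, so the integral of f over the upper semicircle |z| = R tends to 0 as R → ∞. Closing the contour in the upper half-plane,
  ∫_{-∞}^{∞} f(x) dx = 2πi · Σ Res(f, z_k)  over the poles with Im z_k > 0.

Zeros of the denominator: z^2 + 5 = 0 gives z = ±sqrt(5)*I.
Upper half-plane: z = sqrt(5)*I (simple).

Each pole is a simple zero of Q(z) = z^2 + 5, so Res(f, z₀) = P(z₀)/Q'(z₀) with P(z) = 7, Q'(z) = 2*z:
  Res(f, sqrt(5)*I) = (7)/(2*sqrt(5)*I) = -7*sqrt(5)*I/10

∫_{-∞}^{∞} f(x) dx = 2πi · (-7*sqrt(5)*I/10) = 7*sqrt(5)*pi/5

Final answer: 7*sqrt(5)*pi/5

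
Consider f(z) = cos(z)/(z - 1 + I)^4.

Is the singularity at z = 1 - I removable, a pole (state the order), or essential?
pole of order 4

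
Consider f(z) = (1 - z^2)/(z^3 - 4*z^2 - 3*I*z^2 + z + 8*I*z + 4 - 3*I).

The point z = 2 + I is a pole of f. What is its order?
Factor the denominator:
  z^3 - 4*z^2 - 3*I*z^2 + z + 8*I*z + 4 - 3*I = (z - 2 - I)^2*(z - I)

The numerator P(z) = 1 - z^2 has P(2 + I) = -2 - 4*I ≠ 0, so no factor of (z - 2 - I) cancels.
Near z = 2 + I we can therefore write f(z) = g(z)/(z - 2 - I)^2 with g analytic at 2 + I and g(2 + I) ≠ 0 (g is the numerator divided by the remaining denominator factors).

Hence z = 2 + I is a pole of order 2.

Final answer: 2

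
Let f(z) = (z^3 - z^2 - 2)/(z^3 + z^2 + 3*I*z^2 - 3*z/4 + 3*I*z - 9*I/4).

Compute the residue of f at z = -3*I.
-796/555 - 1292*I/555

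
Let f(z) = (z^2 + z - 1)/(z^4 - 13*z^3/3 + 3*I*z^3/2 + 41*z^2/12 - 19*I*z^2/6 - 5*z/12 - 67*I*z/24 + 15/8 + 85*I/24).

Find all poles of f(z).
The singularities of f are the zeros of the denominator. Factoring,
  z^4 - 13*z^3/3 + 3*I*z^3/2 + 41*z^2/12 - 19*I*z^2/6 - 5*z/12 - 67*I*z/24 + 15/8 + 85*I/24 = (z - 1 + I/2)*(z - 3 + I/2)*(z - 1 + I)*(z + 2/3 - I/2)
so the candidates are z = 1 - I/2, z = 3 - I/2, z = 1 - I, z = -2/3 + I/2.

Check the numerator P(z) = z^2 + z - 1 at each one:
  P(1 - I/2) = 3/4 - 3*I/2 ≠ 0, so z = 1 - I/2 is a (simple) pole.
  P(3 - I/2) = 43/4 - 7*I/2 ≠ 0, so z = 3 - I/2 is a (simple) pole.
  P(1 - I) = -3*I ≠ 0, so z = 1 - I is a (simple) pole.
  P(-2/3 + I/2) = -53/36 - I/6 ≠ 0, so z = -2/3 + I/2 is a (simple) pole.

Poles of f: {-2/3 + I/2, 1 - I, 1 - I/2, 3 - I/2}

Final answer: {-2/3 + I/2, 1 - I, 1 - I/2, 3 - I/2}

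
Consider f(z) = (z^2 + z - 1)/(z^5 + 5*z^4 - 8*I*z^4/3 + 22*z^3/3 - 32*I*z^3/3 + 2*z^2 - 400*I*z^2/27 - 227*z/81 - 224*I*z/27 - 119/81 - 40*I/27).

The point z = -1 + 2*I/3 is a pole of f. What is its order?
Factor the denominator:
  z^5 + 5*z^4 - 8*I*z^4/3 + 22*z^3/3 - 32*I*z^3/3 + 2*z^2 - 400*I*z^2/27 - 227*z/81 - 224*I*z/27 - 119/81 - 40*I/27 = (z + 1 - 2*I/3)^4*(z + 1)

The numerator P(z) = z^2 + z - 1 has P(-1 + 2*I/3) = -13/9 - 2*I/3 ≠ 0, so no factor of (z + 1 - 2*I/3) cancels.
Near z = -1 + 2*I/3 we can therefore write f(z) = g(z)/(z + 1 - 2*I/3)^4 with g analytic at -1 + 2*I/3 and g(-1 + 2*I/3) ≠ 0 (g is the numerator divided by the remaining denominator factors).

Hence z = -1 + 2*I/3 is a pole of order 4.

Final answer: 4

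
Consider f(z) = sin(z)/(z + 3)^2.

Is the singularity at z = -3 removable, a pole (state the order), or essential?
pole of order 2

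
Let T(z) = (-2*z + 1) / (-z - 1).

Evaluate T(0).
Substitute z = 0:
  numerator:   -2*(0) + 1 = 1
  denominator: -(0) - 1 = -1
T(0) = (1)/(-1) = -1

Final answer: -1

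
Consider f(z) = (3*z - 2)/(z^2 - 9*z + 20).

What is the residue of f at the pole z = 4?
Write f(z) = P(z)/Q(z) with P(z) = 3*z - 2 and Q(z) = z^2 - 9*z + 20.
The denominator factors as Q(z) = (z - 5)*(z - 4), so z = 4 is a simple zero of Q and P is analytic there; z = 4 is therefore a simple pole and
  Res(f, z₀) = P(z₀)/Q'(z₀).

Q'(z) = 2*z - 9, so Q'(4) = -1.
P(4) = 10.

Res(f, 4) = (10)/(-1) = -10

Final answer: -10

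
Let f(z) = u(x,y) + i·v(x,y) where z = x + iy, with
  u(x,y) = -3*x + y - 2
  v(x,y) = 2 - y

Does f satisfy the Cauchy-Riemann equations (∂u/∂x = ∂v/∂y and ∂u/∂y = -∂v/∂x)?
∂u/∂x = -3
∂v/∂y = -1
∂u/∂y = 1
∂v/∂x = 0
∂u/∂x ≠ ∂v/∂y and ∂u/∂y ≠ -∂v/∂x; the Cauchy-Riemann equations are not satisfied, so f is not analytic.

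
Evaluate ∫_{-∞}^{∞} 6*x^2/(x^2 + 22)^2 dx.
Let f(z) = 6*z^2/(z^2 + 22)^2. The denominator has no real zeros and deg Q - deg P = 2 ≥ 2, so the integral of f over the upper semicircle |z| = R tends to 0 as R → ∞. Closing the contour in the upper half-plane,
  ∫_{-∞}^{∞} f(x) dx = 2πi · Σ Res(f, z_k)  over the poles with Im z_k > 0.

Zeros of the denominator: z^2 + 22 = 0 gives z = ±sqrt(22)*I.
Upper half-plane: z = sqrt(22)*I (a pole of order 2).

Write f(z) = g(z)/(z - sqrt(22)*I)^2 with g(z) = 6*z^2/(z + sqrt(22)*I)^2. For a double pole, Res(f, z₀) = g'(z₀):
  g'(z) = 12*sqrt(22)*I*z/(z + sqrt(22)*I)^3
  Res(f, sqrt(22)*I) = g'(sqrt(22)*I) = -3*sqrt(22)*I/44

∫_{-∞}^{∞} f(x) dx = 2πi · (-3*sqrt(22)*I/44) = 3*sqrt(22)*pi/22

Final answer: 3*sqrt(22)*pi/22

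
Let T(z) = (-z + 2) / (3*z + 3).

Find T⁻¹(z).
(-3*z + 2)/(3*z + 1)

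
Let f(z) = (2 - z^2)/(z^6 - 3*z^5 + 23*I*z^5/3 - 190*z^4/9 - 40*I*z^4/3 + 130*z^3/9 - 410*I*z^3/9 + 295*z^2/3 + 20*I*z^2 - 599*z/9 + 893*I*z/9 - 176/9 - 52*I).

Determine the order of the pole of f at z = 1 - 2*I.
4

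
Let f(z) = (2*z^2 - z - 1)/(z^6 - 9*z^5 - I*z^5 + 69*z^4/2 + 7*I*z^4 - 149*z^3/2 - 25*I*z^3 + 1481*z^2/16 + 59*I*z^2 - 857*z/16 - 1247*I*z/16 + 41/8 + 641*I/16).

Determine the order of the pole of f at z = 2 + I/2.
Factor the denominator:
  z^6 - 9*z^5 - I*z^5 + 69*z^4/2 + 7*I*z^4 - 149*z^3/2 - 25*I*z^3 + 1481*z^2/16 + 59*I*z^2 - 857*z/16 - 1247*I*z/16 + 41/8 + 641*I/16 = (z - 2 - I/2)^4*(z - I)*(z - 1 + 2*I)

The numerator P(z) = 2*z^2 - z - 1 has P(2 + I/2) = 9/2 + 7*I/2 ≠ 0, so no factor of (z - 2 - I/2) cancels.
Near z = 2 + I/2 we can therefore write f(z) = g(z)/(z - 2 - I/2)^4 with g analytic at 2 + I/2 and g(2 + I/2) ≠ 0 (g is the numerator divided by the remaining denominator factors).

Hence z = 2 + I/2 is a pole of order 4.

Final answer: 4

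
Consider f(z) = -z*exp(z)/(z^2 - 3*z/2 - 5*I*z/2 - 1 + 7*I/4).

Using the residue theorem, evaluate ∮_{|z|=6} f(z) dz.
By the residue theorem, ∮_C f(z) dz = 2πi · (sum of the residues of f at the poles inside |z| = 6).

The denominator factors as (z - 1 - 3*I/2)*(z - 1/2 - I), so the singularities of f are simple poles at z = 1 + 3*I/2, z = 1/2 + I.
  |1 + 3*I/2|² = 13/4 < 36 = 6², so this pole is inside the contour.
  |1/2 + I|² = 5/4 < 36 = 6², so this pole is inside the contour.

With P(z) = -z*exp(z) and Q(z) = z^2 - 3*z/2 - 5*I*z/2 - 1 + 7*I/4, each pole is simple, so Res(f, z₀) = P(z₀)/Q'(z₀) with Q'(z) = 2*z - 3/2 - 5*I/2.
  Res(f, 1 + 3*I/2) = P(1 + 3*I/2)/Q'(1 + 3*I/2) = ((-1 - 3*I/2)*exp(1 + 3*I/2))/(1/2 + I/2) = (-5/2 - I/2)*exp(1 + 3*I/2)
  Res(f, 1/2 + I) = P(1/2 + I)/Q'(1/2 + I) = ((-1/2 - I)*exp(1/2 + I))/(-1/2 - I/2) = (3/2 + I/2)*exp(1/2 + I)

Sum of residues inside C: (-5/2 - I/2)*exp(1 + 3*I/2) + (3/2 + I/2)*exp(1/2 + I)
∮_C f(z) dz = 2πi · ((-5/2 - I/2)*exp(1 + 3*I/2) + (3/2 + I/2)*exp(1/2 + I)) = pi*(-1 + 3*I)*exp(1/2 + I) + pi*(1 - 5*I)*exp(1 + 3*I/2)

Final answer: pi*(-1 + 3*I)*exp(1/2 + I) + pi*(1 - 5*I)*exp(1 + 3*I/2)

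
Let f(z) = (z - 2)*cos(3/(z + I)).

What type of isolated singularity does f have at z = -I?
Let u = z + I. Then
  cos(3/u) = Σ_{k≥0} (-1)^k (3)^(2k)/((2k)!·u^(2k)) = 1 - 9/(2*u^2) + 27/(8*u^4) + ...
which has infinitely many negative powers of u, so cos(3/(z + I)) has an essential singularity at z = -I.
The extra factor z - 2 is a nonzero polynomial; if the product had at most a pole at z = -I, dividing by that polynomial would leave cos(3/(z + I)) with at most a pole too — contradiction. (Equivalently, the product's Laurent series still has infinitely many negative powers.)
So the singularity is essential.

Final answer: essential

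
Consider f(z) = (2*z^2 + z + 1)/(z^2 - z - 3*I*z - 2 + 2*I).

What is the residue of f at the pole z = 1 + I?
Write f(z) = P(z)/Q(z) with P(z) = 2*z^2 + z + 1 and Q(z) = z^2 - z - 3*I*z - 2 + 2*I.
The denominator factors as Q(z) = (z - 1 - I)*(z - 2*I), so z = 1 + I is a simple zero of Q and P is analytic there; z = 1 + I is therefore a simple pole and
  Res(f, z₀) = P(z₀)/Q'(z₀).

Q'(z) = 2*z - 1 - 3*I, so Q'(1 + I) = 1 - I.
P(1 + I) = 2 + 5*I.

Res(f, 1 + I) = (2 + 5*I)/(1 - I) = -3/2 + 7*I/2

Final answer: -3/2 + 7*I/2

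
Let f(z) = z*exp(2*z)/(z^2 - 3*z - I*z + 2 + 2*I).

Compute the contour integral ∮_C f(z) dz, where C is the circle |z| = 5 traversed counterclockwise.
By the residue theorem, ∮_C f(z) dz = 2πi · (sum of the residues of f at the poles inside |z| = 5).

The denominator factors as (z - 2)*(z - 1 - I), so the singularities of f are simple poles at z = 2, z = 1 + I.
  |2|² = 4 < 25 = 5², so this pole is inside the contour.
  |1 + I|² = 2 < 25 = 5², so this pole is inside the contour.

With P(z) = z*exp(2*z) and Q(z) = z^2 - 3*z - I*z + 2 + 2*I, each pole is simple, so Res(f, z₀) = P(z₀)/Q'(z₀) with Q'(z) = 2*z - 3 - I.
  Res(f, 2) = P(2)/Q'(2) = (2*exp(4))/(1 - I) = (1 + I)*exp(4)
  Res(f, 1 + I) = P(1 + I)/Q'(1 + I) = ((1 + I)*exp(2 + 2*I))/(-1 + I) = -I*exp(2 + 2*I)

Sum of residues inside C: -I*exp(2 + 2*I) + (1 + I)*exp(4)
∮_C f(z) dz = 2πi · (-I*exp(2 + 2*I) + (1 + I)*exp(4)) = 2*pi*exp(2 + 2*I) + pi*(-2 + 2*I)*exp(4)

Final answer: 2*pi*exp(2 + 2*I) + pi*(-2 + 2*I)*exp(4)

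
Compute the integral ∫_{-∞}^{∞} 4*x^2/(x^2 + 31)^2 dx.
2*sqrt(31)*pi/31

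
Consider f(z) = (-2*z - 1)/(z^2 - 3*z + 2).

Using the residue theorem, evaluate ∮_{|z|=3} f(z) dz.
By the residue theorem, ∮_C f(z) dz = 2πi · (sum of the residues of f at the poles inside |z| = 3).

The denominator factors as (z - 2)*(z - 1), so the singularities of f are simple poles at z = 2, z = 1.
  |2|² = 4 < 9 = 3², so this pole is inside the contour.
  |1|² = 1 < 9 = 3², so this pole is inside the contour.

With P(z) = -2*z - 1 and Q(z) = z^2 - 3*z + 2, each pole is simple, so Res(f, z₀) = P(z₀)/Q'(z₀) with Q'(z) = 2*z - 3.
  Res(f, 2) = P(2)/Q'(2) = (-5)/(1) = -5
  Res(f, 1) = P(1)/Q'(1) = (-3)/(-1) = 3

Sum of residues inside C: -2
∮_C f(z) dz = 2πi · (-2) = -4*I*pi

Final answer: -4*I*pi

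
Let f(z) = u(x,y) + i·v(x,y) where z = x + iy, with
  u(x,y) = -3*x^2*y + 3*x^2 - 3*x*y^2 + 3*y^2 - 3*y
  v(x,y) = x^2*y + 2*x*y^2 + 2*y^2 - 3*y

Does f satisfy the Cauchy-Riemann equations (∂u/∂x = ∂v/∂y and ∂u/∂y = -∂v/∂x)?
∂u/∂x = -6*x*y + 6*x - 3*y^2
∂v/∂y = x^2 + 4*x*y + 4*y - 3
∂u/∂y = -3*x^2 - 6*x*y + 6*y - 3
∂v/∂x = 2*x*y + 2*y^2
∂u/∂x ≠ ∂v/∂y and ∂u/∂y ≠ -∂v/∂x; the Cauchy-Riemann equations are not satisfied, so f is not analytic.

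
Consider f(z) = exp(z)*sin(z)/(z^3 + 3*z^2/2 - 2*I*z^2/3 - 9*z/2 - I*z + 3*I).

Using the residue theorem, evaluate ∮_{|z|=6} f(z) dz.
By the residue theorem, ∮_C f(z) dz = 2πi · (sum of the residues of f at the poles inside |z| = 6).

The denominator factors as (z - 2*I/3)*(z - 3/2)*(z + 3), so the singularities of f are simple poles at z = 2*I/3, z = 3/2, z = -3.
  |2*I/3|² = 4/9 < 36 = 6², so this pole is inside the contour.
  |3/2|² = 9/4 < 36 = 6², so this pole is inside the contour.
  |-3|² = 9 < 36 = 6², so this pole is inside the contour.

With P(z) = exp(z)*sin(z) and Q(z) = z^3 + 3*z^2/2 - 2*I*z^2/3 - 9*z/2 - I*z + 3*I, each pole is simple, so Res(f, z₀) = P(z₀)/Q'(z₀) with Q'(z) = 3*z^2 + 3*z - 4*I*z/3 - 9/2 - I.
  Res(f, 2*I/3) = P(2*I/3)/Q'(2*I/3) = (I*exp(2*I/3)*sinh(2/3))/(-89/18 + I) = (324/8245 - 1602*I/8245)*exp(2*I/3)*sinh(2/3)
  Res(f, 3/2) = P(3/2)/Q'(3/2) = (exp(3/2)*sin(3/2))/(27/4 - 3*I) = (12/97 + 16*I/291)*exp(3/2)*sin(3/2)
  Res(f, -3) = P(-3)/Q'(-3) = (-exp(-3)*sin(3))/(27/2 + 3*I) = (-6/85 + 4*I/255)*exp(-3)*sin(3)

Sum of residues inside C: (324/8245 - 1602*I/8245)*exp(2*I/3)*sinh(2/3) + (-6/85 + 4*I/255)*exp(-3)*sin(3) + (12/97 + 16*I/291)*exp(3/2)*sin(3/2)
∮_C f(z) dz = 2πi · ((324/8245 - 1602*I/8245)*exp(2*I/3)*sinh(2/3) + (-6/85 + 4*I/255)*exp(-3)*sin(3) + (12/97 + 16*I/291)*exp(3/2)*sin(3/2)) = pi*(-8/255 - 12*I/85)*exp(-3)*sin(3) + pi*(3204/8245 + 648*I/8245)*exp(2*I/3)*sinh(2/3) + pi*(-32/291 + 24*I/97)*exp(3/2)*sin(3/2)

Final answer: pi*(-8/255 - 12*I/85)*exp(-3)*sin(3) + pi*(3204/8245 + 648*I/8245)*exp(2*I/3)*sinh(2/3) + pi*(-32/291 + 24*I/97)*exp(3/2)*sin(3/2)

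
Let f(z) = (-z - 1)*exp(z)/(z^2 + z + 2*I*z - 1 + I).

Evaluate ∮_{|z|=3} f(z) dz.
By the residue theorem, ∮_C f(z) dz = 2πi · (sum of the residues of f at the poles inside |z| = 3).

The denominator factors as (z + I)*(z + 1 + I), so the singularities of f are simple poles at z = -I, z = -1 - I.
  |-I|² = 1 < 9 = 3², so this pole is inside the contour.
  |-1 - I|² = 2 < 9 = 3², so this pole is inside the contour.

With P(z) = (-z - 1)*exp(z) and Q(z) = z^2 + z + 2*I*z - 1 + I, each pole is simple, so Res(f, z₀) = P(z₀)/Q'(z₀) with Q'(z) = 2*z + 1 + 2*I.
  Res(f, -I) = P(-I)/Q'(-I) = ((-1 + I)*exp(-I))/(1) = (-1 + I)*exp(-I)
  Res(f, -1 - I) = P(-1 - I)/Q'(-1 - I) = (I*exp(-1 - I))/(-1) = -I*exp(-1 - I)

Sum of residues inside C: -I*exp(-1 - I) + (-1 + I)*exp(-I)
∮_C f(z) dz = 2πi · (-I*exp(-1 - I) + (-1 + I)*exp(-I)) = 2*pi*exp(-1 - I) + pi*(-2 - 2*I)*exp(-I)

Final answer: 2*pi*exp(-1 - I) + pi*(-2 - 2*I)*exp(-I)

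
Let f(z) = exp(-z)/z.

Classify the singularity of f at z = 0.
pole of order 1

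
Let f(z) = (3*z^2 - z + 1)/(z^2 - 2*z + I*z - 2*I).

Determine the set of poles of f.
The singularities of f are the zeros of the denominator. Factoring,
  z^2 - 2*z + I*z - 2*I = (z + I)*(z - 2)
so the candidates are z = -I, z = 2.

Check the numerator P(z) = 3*z^2 - z + 1 at each one:
  P(-I) = -2 + I ≠ 0, so z = -I is a (simple) pole.
  P(2) = 11 ≠ 0, so z = 2 is a (simple) pole.

Poles of f: {-I, 2}

Final answer: {-I, 2}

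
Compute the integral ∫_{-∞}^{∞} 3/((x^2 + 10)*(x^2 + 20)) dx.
Let f(z) = 3/((z^2 + 10)*(z^2 + 20)). The denominator has no real zeros and deg Q - deg P = 4 ≥ 2, so the integral of f over the upper semicircle |z| = R tends to 0 as R → ∞. Closing the contour in the upper half-plane,
  ∫_{-∞}^{∞} f(x) dx = 2πi · Σ Res(f, z_k)  over the poles with Im z_k > 0.

Zeros of the denominator: z^2 + 20 = 0 gives z = ±2*sqrt(5)*I; z^2 + 10 = 0 gives z = ±sqrt(10)*I.
Upper half-plane: z = sqrt(10)*I, z = 2*sqrt(5)*I (simple).

Each pole is a simple zero of Q(z) = z^4 + 30*z^2 + 200, so Res(f, z₀) = P(z₀)/Q'(z₀) with P(z) = 3, Q'(z) = 4*z^3 + 60*z:
  Res(f, sqrt(10)*I) = (3)/(20*sqrt(10)*I) = -3*sqrt(10)*I/200
  Res(f, 2*sqrt(5)*I) = (3)/(-40*sqrt(5)*I) = 3*sqrt(5)*I/200

Sum of residues: 3*I*(-sqrt(10) + sqrt(5))/200
∫_{-∞}^{∞} f(x) dx = 2πi · (3*I*(-sqrt(10) + sqrt(5))/200) = 3*pi*(-sqrt(5) + sqrt(10))/100

Final answer: 3*pi*(-sqrt(5) + sqrt(10))/100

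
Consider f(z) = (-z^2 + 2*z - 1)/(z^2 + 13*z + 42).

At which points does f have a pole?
The singularities of f are the zeros of the denominator. Factoring,
  z^2 + 13*z + 42 = (z + 6)*(z + 7)
so the candidates are z = -6, z = -7.

Check the numerator P(z) = -z^2 + 2*z - 1 at each one:
  P(-6) = -49 ≠ 0, so z = -6 is a (simple) pole.
  P(-7) = -64 ≠ 0, so z = -7 is a (simple) pole.

Poles of f: {-7, -6}

Final answer: {-7, -6}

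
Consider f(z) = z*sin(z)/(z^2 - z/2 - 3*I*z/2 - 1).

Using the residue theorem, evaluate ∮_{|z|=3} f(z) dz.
By the residue theorem, ∮_C f(z) dz = 2πi · (sum of the residues of f at the poles inside |z| = 3).

The denominator factors as (z + 1/2 - I/2)*(z - 1 - I), so the singularities of f are simple poles at z = -1/2 + I/2, z = 1 + I.
  |-1/2 + I/2|² = 1/2 < 9 = 3², so this pole is inside the contour.
  |1 + I|² = 2 < 9 = 3², so this pole is inside the contour.

With P(z) = z*sin(z) and Q(z) = z^2 - z/2 - 3*I*z/2 - 1, each pole is simple, so Res(f, z₀) = P(z₀)/Q'(z₀) with Q'(z) = 2*z - 1/2 - 3*I/2.
  Res(f, -1/2 + I/2) = P(-1/2 + I/2)/Q'(-1/2 + I/2) = ((1/2 - I/2)*sin(1/2 - I/2))/(-3/2 - I/2) = (-1/5 + 2*I/5)*sin(1/2 - I/2)
  Res(f, 1 + I) = P(1 + I)/Q'(1 + I) = ((1 + I)*sin(1 + I))/(3/2 + I/2) = (4/5 + 2*I/5)*sin(1 + I)

Sum of residues inside C: (-1/5 + 2*I/5)*sin(1/2 - I/2) + (4/5 + 2*I/5)*sin(1 + I)
∮_C f(z) dz = 2πi · ((-1/5 + 2*I/5)*sin(1/2 - I/2) + (4/5 + 2*I/5)*sin(1 + I)) = pi*(-4/5 - 2*I/5)*sin(1/2 - I/2) + pi*(-4/5 + 8*I/5)*sin(1 + I)

Final answer: pi*(-4/5 - 2*I/5)*sin(1/2 - I/2) + pi*(-4/5 + 8*I/5)*sin(1 + I)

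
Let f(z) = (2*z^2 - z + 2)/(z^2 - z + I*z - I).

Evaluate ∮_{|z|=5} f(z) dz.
By the residue theorem, ∮_C f(z) dz = 2πi · (sum of the residues of f at the poles inside |z| = 5).

The denominator factors as (z + I)*(z - 1), so the singularities of f are simple poles at z = -I, z = 1.
  |-I|² = 1 < 25 = 5², so this pole is inside the contour.
  |1|² = 1 < 25 = 5², so this pole is inside the contour.

With P(z) = 2*z^2 - z + 2 and Q(z) = z^2 - z + I*z - I, each pole is simple, so Res(f, z₀) = P(z₀)/Q'(z₀) with Q'(z) = 2*z - 1 + I.
  Res(f, -I) = P(-I)/Q'(-I) = (I)/(-1 - I) = -1/2 - I/2
  Res(f, 1) = P(1)/Q'(1) = (3)/(1 + I) = 3/2 - 3*I/2

Sum of residues inside C: 1 - 2*I
∮_C f(z) dz = 2πi · (1 - 2*I) = pi*(4 + 2*I)

Final answer: pi*(4 + 2*I)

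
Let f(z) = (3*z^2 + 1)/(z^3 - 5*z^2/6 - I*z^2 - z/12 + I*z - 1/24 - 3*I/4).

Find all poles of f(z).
The singularities of f are the zeros of the denominator. Factoring,
  z^3 - 5*z^2/6 - I*z^2 - z/12 + I*z - 1/24 - 3*I/4 = (z - 1 - I/2)*(z + 1/2 - I)*(z - 1/3 + I/2)
so the candidates are z = 1 + I/2, z = -1/2 + I, z = 1/3 - I/2.

Check the numerator P(z) = 3*z^2 + 1 at each one:
  P(1 + I/2) = 13/4 + 3*I ≠ 0, so z = 1 + I/2 is a (simple) pole.
  P(-1/2 + I) = -5/4 - 3*I ≠ 0, so z = -1/2 + I is a (simple) pole.
  P(1/3 - I/2) = 7/12 - I ≠ 0, so z = 1/3 - I/2 is a (simple) pole.

Poles of f: {-1/2 + I, 1/3 - I/2, 1 + I/2}

Final answer: {-1/2 + I, 1/3 - I/2, 1 + I/2}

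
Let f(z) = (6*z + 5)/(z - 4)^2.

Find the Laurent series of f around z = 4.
Put w = z - (4), i.e. z = w + 4. The denominator is w^2, so it suffices to rewrite the numerator in powers of w.

P(z) = 6*z + 5
P(w + 4) = 29 + 6*w

Dividing each term by w^2:
  f = 29/w^2 + 6/w

Substituting back w = z - 4:
  f(z) = 29/(z - 4)^2 + 6/(z - 4)

The series is finite because the numerator is a polynomial; the negative powers form the principal part, and the coefficient of 1/(z - 4) gives Res(f, 4) = 6.

Final answer: 29/(z - 4)^2 + 6/(z - 4)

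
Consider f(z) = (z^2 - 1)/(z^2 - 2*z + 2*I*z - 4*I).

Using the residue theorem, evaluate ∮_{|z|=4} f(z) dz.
By the residue theorem, ∮_C f(z) dz = 2πi · (sum of the residues of f at the poles inside |z| = 4).

The denominator factors as (z - 2)*(z + 2*I), so the singularities of f are simple poles at z = 2, z = -2*I.
  |2|² = 4 < 16 = 4², so this pole is inside the contour.
  |-2*I|² = 4 < 16 = 4², so this pole is inside the contour.

With P(z) = z^2 - 1 and Q(z) = z^2 - 2*z + 2*I*z - 4*I, each pole is simple, so Res(f, z₀) = P(z₀)/Q'(z₀) with Q'(z) = 2*z - 2 + 2*I.
  Res(f, 2) = P(2)/Q'(2) = (3)/(2 + 2*I) = 3/4 - 3*I/4
  Res(f, -2*I) = P(-2*I)/Q'(-2*I) = (-5)/(-2 - 2*I) = 5/4 - 5*I/4

Sum of residues inside C: 2 - 2*I
∮_C f(z) dz = 2πi · (2 - 2*I) = pi*(4 + 4*I)

Final answer: pi*(4 + 4*I)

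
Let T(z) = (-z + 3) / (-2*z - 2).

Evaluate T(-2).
5/2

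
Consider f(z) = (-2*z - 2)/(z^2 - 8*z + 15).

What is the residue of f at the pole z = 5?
-6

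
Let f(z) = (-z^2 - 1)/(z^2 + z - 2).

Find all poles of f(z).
The singularities of f are the zeros of the denominator. Factoring,
  z^2 + z - 2 = (z + 2)*(z - 1)
so the candidates are z = -2, z = 1.

Check the numerator P(z) = -z^2 - 1 at each one:
  P(-2) = -5 ≠ 0, so z = -2 is a (simple) pole.
  P(1) = -2 ≠ 0, so z = 1 is a (simple) pole.

Poles of f: {-2, 1}

Final answer: {-2, 1}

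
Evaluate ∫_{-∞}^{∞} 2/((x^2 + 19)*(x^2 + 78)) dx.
Let f(z) = 2/((z^2 + 19)*(z^2 + 78)). The denominator has no real zeros and deg Q - deg P = 4 ≥ 2, so the integral of f over the upper semicircle |z| = R tends to 0 as R → ∞. Closing the contour in the upper half-plane,
  ∫_{-∞}^{∞} f(x) dx = 2πi · Σ Res(f, z_k)  over the poles with Im z_k > 0.

Zeros of the denominator: z^2 + 19 = 0 gives z = ±sqrt(19)*I; z^2 + 78 = 0 gives z = ±sqrt(78)*I.
Upper half-plane: z = sqrt(19)*I, z = sqrt(78)*I (simple).

Each pole is a simple zero of Q(z) = z^4 + 97*z^2 + 1482, so Res(f, z₀) = P(z₀)/Q'(z₀) with P(z) = 2, Q'(z) = 4*z^3 + 194*z:
  Res(f, sqrt(19)*I) = (2)/(118*sqrt(19)*I) = -sqrt(19)*I/1121
  Res(f, sqrt(78)*I) = (2)/(-118*sqrt(78)*I) = sqrt(78)*I/4602

Sum of residues: I*(-sqrt(19)/1121 + sqrt(78)/4602)
∫_{-∞}^{∞} f(x) dx = 2πi · (I*(-sqrt(19)/1121 + sqrt(78)/4602)) = pi*(-19*sqrt(78) + 78*sqrt(19))/43719

Final answer: pi*(-19*sqrt(78) + 78*sqrt(19))/43719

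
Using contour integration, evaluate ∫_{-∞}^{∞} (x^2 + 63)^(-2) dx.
Let f(z) = (z^2 + 63)^(-2). The denominator has no real zeros and deg Q - deg P = 4 ≥ 2, so the integral of f over the upper semicircle |z| = R tends to 0 as R → ∞. Closing the contour in the upper half-plane,
  ∫_{-∞}^{∞} f(x) dx = 2πi · Σ Res(f, z_k)  over the poles with Im z_k > 0.

Zeros of the denominator: z^2 + 63 = 0 gives z = ±3*sqrt(7)*I.
Upper half-plane: z = 3*sqrt(7)*I (a pole of order 2).

Write f(z) = g(z)/(z - 3*sqrt(7)*I)^2 with g(z) = (z + 3*sqrt(7)*I)^(-2). For a double pole, Res(f, z₀) = g'(z₀):
  g'(z) = -2/(z + 3*sqrt(7)*I)^3
  Res(f, 3*sqrt(7)*I) = g'(3*sqrt(7)*I) = -sqrt(7)*I/5292

∫_{-∞}^{∞} f(x) dx = 2πi · (-sqrt(7)*I/5292) = sqrt(7)*pi/2646

Final answer: sqrt(7)*pi/2646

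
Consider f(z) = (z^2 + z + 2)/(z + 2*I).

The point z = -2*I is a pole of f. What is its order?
1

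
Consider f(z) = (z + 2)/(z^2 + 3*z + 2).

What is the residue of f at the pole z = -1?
Write f(z) = P(z)/Q(z) with P(z) = z + 2 and Q(z) = z^2 + 3*z + 2.
The denominator factors as Q(z) = (z + 1)*(z + 2), so z = -1 is a simple zero of Q and P is analytic there; z = -1 is therefore a simple pole and
  Res(f, z₀) = P(z₀)/Q'(z₀).

Q'(z) = 2*z + 3, so Q'(-1) = 1.
P(-1) = 1.

Res(f, -1) = (1)/(1) = 1

Final answer: 1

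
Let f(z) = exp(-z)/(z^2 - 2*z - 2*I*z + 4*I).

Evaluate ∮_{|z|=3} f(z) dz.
By the residue theorem, ∮_C f(z) dz = 2πi · (sum of the residues of f at the poles inside |z| = 3).

The denominator factors as (z - 2*I)*(z - 2), so the singularities of f are simple poles at z = 2*I, z = 2.
  |2*I|² = 4 < 9 = 3², so this pole is inside the contour.
  |2|² = 4 < 9 = 3², so this pole is inside the contour.

With P(z) = exp(-z) and Q(z) = z^2 - 2*z - 2*I*z + 4*I, each pole is simple, so Res(f, z₀) = P(z₀)/Q'(z₀) with Q'(z) = 2*z - 2 - 2*I.
  Res(f, 2*I) = P(2*I)/Q'(2*I) = (exp(-2*I))/(-2 + 2*I) = (-1/4 - I/4)*exp(-2*I)
  Res(f, 2) = P(2)/Q'(2) = (exp(-2))/(2 - 2*I) = (1/4 + I/4)*exp(-2)

Sum of residues inside C: (1/4 + I/4)*exp(-2) + (-1/4 - I/4)*exp(-2*I)
∮_C f(z) dz = 2πi · ((1/4 + I/4)*exp(-2) + (-1/4 - I/4)*exp(-2*I)) = pi*(1/2 - I/2)*exp(-2*I) + pi*(-1/2 + I/2)*exp(-2)

Final answer: pi*(1/2 - I/2)*exp(-2*I) + pi*(-1/2 + I/2)*exp(-2)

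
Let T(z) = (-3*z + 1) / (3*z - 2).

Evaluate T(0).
-1/2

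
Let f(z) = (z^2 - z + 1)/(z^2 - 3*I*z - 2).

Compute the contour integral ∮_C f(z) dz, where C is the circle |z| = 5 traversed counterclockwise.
By the residue theorem, ∮_C f(z) dz = 2πi · (sum of the residues of f at the poles inside |z| = 5).

The denominator factors as (z - 2*I)*(z - I), so the singularities of f are simple poles at z = 2*I, z = I.
  |2*I|² = 4 < 25 = 5², so this pole is inside the contour.
  |I|² = 1 < 25 = 5², so this pole is inside the contour.

With P(z) = z^2 - z + 1 and Q(z) = z^2 - 3*I*z - 2, each pole is simple, so Res(f, z₀) = P(z₀)/Q'(z₀) with Q'(z) = 2*z - 3*I.
  Res(f, 2*I) = P(2*I)/Q'(2*I) = (-3 - 2*I)/(I) = -2 + 3*I
  Res(f, I) = P(I)/Q'(I) = (-I)/(-I) = 1

Sum of residues inside C: -1 + 3*I
∮_C f(z) dz = 2πi · (-1 + 3*I) = pi*(-6 - 2*I)

Final answer: pi*(-6 - 2*I)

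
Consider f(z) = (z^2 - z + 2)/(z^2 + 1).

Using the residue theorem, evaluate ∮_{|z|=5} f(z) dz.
-2*I*pi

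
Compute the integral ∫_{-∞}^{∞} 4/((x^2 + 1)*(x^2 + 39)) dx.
2*pi*(39 - sqrt(39))/741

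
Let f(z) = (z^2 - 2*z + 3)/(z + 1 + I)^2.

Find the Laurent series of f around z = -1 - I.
Put w = z - (-1 - I), i.e. z = w - 1 - I. The denominator is w^2, so it suffices to rewrite the numerator in powers of w.

P(z) = z^2 - 2*z + 3
P(w - 1 - I) = 5 + 4*I + (-4 - 2*I)*w + w^2

Dividing each term by w^2:
  f = (5 + 4*I)/w^2 + (-4 - 2*I)/w + 1

Substituting back w = z + 1 + I:
  f(z) = (5 + 4*I)/(z + 1 + I)^2 + (-4 - 2*I)/(z + 1 + I) + 1

The series is finite because the numerator is a polynomial; the negative powers form the principal part, and the coefficient of 1/(z + 1 + I) gives Res(f, -1 - I) = -4 - 2*I.

Final answer: (5 + 4*I)/(z + 1 + I)^2 + (-4 - 2*I)/(z + 1 + I) + 1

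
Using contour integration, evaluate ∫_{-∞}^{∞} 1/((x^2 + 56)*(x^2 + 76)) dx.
Let f(z) = 1/((z^2 + 56)*(z^2 + 76)). The denominator has no real zeros and deg Q - deg P = 4 ≥ 2, so the integral of f over the upper semicircle |z| = R tends to 0 as R → ∞. Closing the contour in the upper half-plane,
  ∫_{-∞}^{∞} f(x) dx = 2πi · Σ Res(f, z_k)  over the poles with Im z_k > 0.

Zeros of the denominator: z^2 + 56 = 0 gives z = ±2*sqrt(14)*I; z^2 + 76 = 0 gives z = ±2*sqrt(19)*I.
Upper half-plane: z = 2*sqrt(14)*I, z = 2*sqrt(19)*I (simple).

Each pole is a simple zero of Q(z) = z^4 + 132*z^2 + 4256, so Res(f, z₀) = P(z₀)/Q'(z₀) with P(z) = 1, Q'(z) = 4*z^3 + 264*z:
  Res(f, 2*sqrt(14)*I) = (1)/(80*sqrt(14)*I) = -sqrt(14)*I/1120
  Res(f, 2*sqrt(19)*I) = (1)/(-80*sqrt(19)*I) = sqrt(19)*I/1520

Sum of residues: I*(-sqrt(14)/1120 + sqrt(19)/1520)
∫_{-∞}^{∞} f(x) dx = 2πi · (I*(-sqrt(14)/1120 + sqrt(19)/1520)) = pi*(-14*sqrt(19) + 19*sqrt(14))/10640

Final answer: pi*(-14*sqrt(19) + 19*sqrt(14))/10640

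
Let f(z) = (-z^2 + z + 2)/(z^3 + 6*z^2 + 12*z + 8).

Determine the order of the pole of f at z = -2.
Factor the denominator:
  z^3 + 6*z^2 + 12*z + 8 = (z + 2)^3

The numerator P(z) = -z^2 + z + 2 has P(-2) = -4 ≠ 0, so no factor of (z + 2) cancels.
Near z = -2 we can therefore write f(z) = g(z)/(z + 2)^3 with g analytic at -2 and g(-2) ≠ 0 (g is just the numerator).

Hence z = -2 is a pole of order 3.

Final answer: 3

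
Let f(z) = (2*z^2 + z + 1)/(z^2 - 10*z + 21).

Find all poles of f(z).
The singularities of f are the zeros of the denominator. Factoring,
  z^2 - 10*z + 21 = (z - 7)*(z - 3)
so the candidates are z = 7, z = 3.

Check the numerator P(z) = 2*z^2 + z + 1 at each one:
  P(7) = 106 ≠ 0, so z = 7 is a (simple) pole.
  P(3) = 22 ≠ 0, so z = 3 is a (simple) pole.

Poles of f: {3, 7}

Final answer: {3, 7}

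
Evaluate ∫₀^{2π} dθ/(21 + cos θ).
Let J = ∫₀^{2π} dθ/(21 + cos θ).
Put z = e^{iθ}: then cos θ = (z + 1/z)/2, dθ = dz/(iz), and z runs once counterclockwise around |z| = 1:
  J = ∮_{|z|=1} 1/(21 + (z + 1/z)/2) · dz/(iz) = (2/i) ∮_{|z|=1} dz/(z^2 + 42*z + 1).
The roots of z^2 + 42*z + 1 are z = (-21 ± sqrt(21^2 - 1^2)), with sqrt(440) = 2*sqrt(110); their product is 1, so only z₊ = -21 + 2*sqrt(110) lies inside the unit circle (z₋ = -21 - 2*sqrt(110) lies outside).
z₊ is a simple zero of q(z) = z^2 + 42*z + 1, so Res(1/q, z₊) = 1/q'(z₊) with q'(z) = 2*z + 42; and q'(z₊) = (z₊ - z₋) = 4*sqrt(110).
Therefore J = (2/i) · 2πi · 1/(4*sqrt(110)) = 2*pi/(2*sqrt(110)) = sqrt(110)*pi/110

Final answer: sqrt(110)*pi/110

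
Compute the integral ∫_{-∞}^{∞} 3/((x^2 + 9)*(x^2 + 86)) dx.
Let f(z) = 3/((z^2 + 9)*(z^2 + 86)). The denominator has no real zeros and deg Q - deg P = 4 ≥ 2, so the integral of f over the upper semicircle |z| = R tends to 0 as R → ∞. Closing the contour in the upper half-plane,
  ∫_{-∞}^{∞} f(x) dx = 2πi · Σ Res(f, z_k)  over the poles with Im z_k > 0.

Zeros of the denominator: z^2 + 9 = 0 gives z = ±3*I; z^2 + 86 = 0 gives z = ±sqrt(86)*I.
Upper half-plane: z = 3*I, z = sqrt(86)*I (simple).

Each pole is a simple zero of Q(z) = z^4 + 95*z^2 + 774, so Res(f, z₀) = P(z₀)/Q'(z₀) with P(z) = 3, Q'(z) = 4*z^3 + 190*z:
  Res(f, 3*I) = (3)/(462*I) = -I/154
  Res(f, sqrt(86)*I) = (3)/(-154*sqrt(86)*I) = 3*sqrt(86)*I/13244

Sum of residues: I*(-86 + 3*sqrt(86))/13244
∫_{-∞}^{∞} f(x) dx = 2πi · (I*(-86 + 3*sqrt(86))/13244) = pi*(86 - 3*sqrt(86))/6622

Final answer: pi*(86 - 3*sqrt(86))/6622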